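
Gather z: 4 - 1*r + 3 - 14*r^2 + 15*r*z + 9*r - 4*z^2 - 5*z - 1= -14*r^2 + 8*r - 4*z^2 + z*(15*r - 5) + 6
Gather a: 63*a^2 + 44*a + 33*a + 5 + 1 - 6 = 63*a^2 + 77*a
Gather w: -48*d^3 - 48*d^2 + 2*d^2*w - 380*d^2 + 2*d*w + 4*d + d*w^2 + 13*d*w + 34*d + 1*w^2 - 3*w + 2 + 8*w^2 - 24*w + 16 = -48*d^3 - 428*d^2 + 38*d + w^2*(d + 9) + w*(2*d^2 + 15*d - 27) + 18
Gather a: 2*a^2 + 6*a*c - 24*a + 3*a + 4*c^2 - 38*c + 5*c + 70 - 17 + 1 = 2*a^2 + a*(6*c - 21) + 4*c^2 - 33*c + 54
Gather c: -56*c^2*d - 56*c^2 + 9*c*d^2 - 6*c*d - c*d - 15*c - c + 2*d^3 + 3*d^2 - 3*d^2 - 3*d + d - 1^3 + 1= c^2*(-56*d - 56) + c*(9*d^2 - 7*d - 16) + 2*d^3 - 2*d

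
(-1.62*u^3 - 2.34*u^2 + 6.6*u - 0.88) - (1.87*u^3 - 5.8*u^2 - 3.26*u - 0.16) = -3.49*u^3 + 3.46*u^2 + 9.86*u - 0.72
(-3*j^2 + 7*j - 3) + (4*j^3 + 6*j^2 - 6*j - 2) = 4*j^3 + 3*j^2 + j - 5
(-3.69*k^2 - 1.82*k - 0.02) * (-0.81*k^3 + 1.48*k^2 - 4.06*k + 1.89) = 2.9889*k^5 - 3.987*k^4 + 12.304*k^3 + 0.3855*k^2 - 3.3586*k - 0.0378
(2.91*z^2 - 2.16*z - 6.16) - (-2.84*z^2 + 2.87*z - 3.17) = 5.75*z^2 - 5.03*z - 2.99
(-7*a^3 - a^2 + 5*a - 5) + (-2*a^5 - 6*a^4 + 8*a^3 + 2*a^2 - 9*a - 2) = -2*a^5 - 6*a^4 + a^3 + a^2 - 4*a - 7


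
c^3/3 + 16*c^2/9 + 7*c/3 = c*(c/3 + 1)*(c + 7/3)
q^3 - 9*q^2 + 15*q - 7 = (q - 7)*(q - 1)^2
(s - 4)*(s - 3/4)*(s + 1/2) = s^3 - 17*s^2/4 + 5*s/8 + 3/2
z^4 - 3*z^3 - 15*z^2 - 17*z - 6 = (z - 6)*(z + 1)^3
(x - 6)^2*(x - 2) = x^3 - 14*x^2 + 60*x - 72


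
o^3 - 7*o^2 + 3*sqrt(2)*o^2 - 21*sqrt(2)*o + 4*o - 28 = (o - 7)*(o + sqrt(2))*(o + 2*sqrt(2))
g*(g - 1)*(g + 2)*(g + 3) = g^4 + 4*g^3 + g^2 - 6*g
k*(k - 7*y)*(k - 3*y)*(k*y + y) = k^4*y - 10*k^3*y^2 + k^3*y + 21*k^2*y^3 - 10*k^2*y^2 + 21*k*y^3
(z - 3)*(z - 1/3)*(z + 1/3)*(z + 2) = z^4 - z^3 - 55*z^2/9 + z/9 + 2/3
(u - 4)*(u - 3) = u^2 - 7*u + 12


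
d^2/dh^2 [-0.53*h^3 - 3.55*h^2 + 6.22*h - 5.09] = -3.18*h - 7.1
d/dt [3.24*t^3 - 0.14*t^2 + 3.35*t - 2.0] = 9.72*t^2 - 0.28*t + 3.35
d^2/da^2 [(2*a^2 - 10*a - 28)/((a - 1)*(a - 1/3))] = 36*(-11*a^3 - 129*a^2 + 183*a - 67)/(27*a^6 - 108*a^5 + 171*a^4 - 136*a^3 + 57*a^2 - 12*a + 1)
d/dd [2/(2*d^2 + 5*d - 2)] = 2*(-4*d - 5)/(2*d^2 + 5*d - 2)^2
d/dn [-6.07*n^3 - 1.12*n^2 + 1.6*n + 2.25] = -18.21*n^2 - 2.24*n + 1.6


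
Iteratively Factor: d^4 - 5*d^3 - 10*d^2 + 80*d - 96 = (d - 4)*(d^3 - d^2 - 14*d + 24) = (d - 4)*(d + 4)*(d^2 - 5*d + 6) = (d - 4)*(d - 2)*(d + 4)*(d - 3)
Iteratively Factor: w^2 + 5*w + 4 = (w + 1)*(w + 4)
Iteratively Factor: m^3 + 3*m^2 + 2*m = (m)*(m^2 + 3*m + 2) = m*(m + 2)*(m + 1)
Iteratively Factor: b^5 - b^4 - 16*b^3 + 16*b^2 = (b)*(b^4 - b^3 - 16*b^2 + 16*b) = b*(b + 4)*(b^3 - 5*b^2 + 4*b) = b*(b - 1)*(b + 4)*(b^2 - 4*b) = b*(b - 4)*(b - 1)*(b + 4)*(b)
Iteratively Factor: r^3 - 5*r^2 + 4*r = (r - 1)*(r^2 - 4*r) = r*(r - 1)*(r - 4)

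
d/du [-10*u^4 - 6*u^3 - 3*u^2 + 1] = 2*u*(-20*u^2 - 9*u - 3)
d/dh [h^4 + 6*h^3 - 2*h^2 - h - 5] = 4*h^3 + 18*h^2 - 4*h - 1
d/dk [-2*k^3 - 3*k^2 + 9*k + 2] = -6*k^2 - 6*k + 9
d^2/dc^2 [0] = 0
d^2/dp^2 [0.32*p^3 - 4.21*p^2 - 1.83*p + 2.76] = 1.92*p - 8.42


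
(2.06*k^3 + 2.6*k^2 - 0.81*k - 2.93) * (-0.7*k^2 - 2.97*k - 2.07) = -1.442*k^5 - 7.9382*k^4 - 11.4192*k^3 - 0.925299999999999*k^2 + 10.3788*k + 6.0651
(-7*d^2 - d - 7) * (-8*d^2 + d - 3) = 56*d^4 + d^3 + 76*d^2 - 4*d + 21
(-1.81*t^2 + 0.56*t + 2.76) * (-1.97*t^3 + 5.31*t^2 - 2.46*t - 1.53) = 3.5657*t^5 - 10.7143*t^4 + 1.989*t^3 + 16.0473*t^2 - 7.6464*t - 4.2228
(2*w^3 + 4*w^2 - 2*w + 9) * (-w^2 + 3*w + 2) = -2*w^5 + 2*w^4 + 18*w^3 - 7*w^2 + 23*w + 18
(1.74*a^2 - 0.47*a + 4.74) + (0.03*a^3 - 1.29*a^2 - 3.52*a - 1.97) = 0.03*a^3 + 0.45*a^2 - 3.99*a + 2.77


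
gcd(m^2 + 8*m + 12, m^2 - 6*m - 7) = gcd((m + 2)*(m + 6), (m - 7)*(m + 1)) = 1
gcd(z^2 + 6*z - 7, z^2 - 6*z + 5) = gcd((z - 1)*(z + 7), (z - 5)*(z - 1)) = z - 1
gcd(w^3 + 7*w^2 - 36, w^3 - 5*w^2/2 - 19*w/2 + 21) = w^2 + w - 6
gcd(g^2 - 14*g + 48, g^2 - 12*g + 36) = g - 6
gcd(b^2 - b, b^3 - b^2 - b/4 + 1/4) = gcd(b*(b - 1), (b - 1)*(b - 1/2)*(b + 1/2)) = b - 1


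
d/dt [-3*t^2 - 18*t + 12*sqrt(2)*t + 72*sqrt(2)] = -6*t - 18 + 12*sqrt(2)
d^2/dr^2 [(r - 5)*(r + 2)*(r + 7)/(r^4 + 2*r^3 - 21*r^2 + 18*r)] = 2*(r^9 + 12*r^8 - 99*r^7 - 1180*r^6 - 1059*r^5 + 16698*r^4 + 10281*r^3 - 100170*r^2 + 79380*r - 22680)/(r^3*(r^9 + 6*r^8 - 51*r^7 - 190*r^6 + 1287*r^5 + 594*r^4 - 12825*r^3 + 25758*r^2 - 20412*r + 5832))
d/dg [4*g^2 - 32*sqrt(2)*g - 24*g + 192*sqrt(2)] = 8*g - 32*sqrt(2) - 24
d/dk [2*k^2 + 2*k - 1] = 4*k + 2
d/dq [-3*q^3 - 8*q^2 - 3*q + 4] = -9*q^2 - 16*q - 3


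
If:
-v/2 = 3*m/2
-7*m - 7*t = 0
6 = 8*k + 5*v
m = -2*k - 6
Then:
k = -42/19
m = -30/19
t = 30/19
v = 90/19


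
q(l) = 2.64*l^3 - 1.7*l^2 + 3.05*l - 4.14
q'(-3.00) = 84.53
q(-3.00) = -99.87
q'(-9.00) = 675.17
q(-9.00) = -2093.85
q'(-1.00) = 14.37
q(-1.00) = -11.53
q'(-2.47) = 59.77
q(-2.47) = -61.83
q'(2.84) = 57.27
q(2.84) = 51.28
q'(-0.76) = 10.21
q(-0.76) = -8.60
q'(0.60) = 3.86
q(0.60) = -2.35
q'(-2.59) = 64.98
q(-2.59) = -69.31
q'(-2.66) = 68.13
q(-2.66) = -73.97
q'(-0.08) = 3.37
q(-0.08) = -4.40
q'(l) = 7.92*l^2 - 3.4*l + 3.05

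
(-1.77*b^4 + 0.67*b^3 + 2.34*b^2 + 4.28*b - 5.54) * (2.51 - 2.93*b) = 5.1861*b^5 - 6.4058*b^4 - 5.1745*b^3 - 6.667*b^2 + 26.975*b - 13.9054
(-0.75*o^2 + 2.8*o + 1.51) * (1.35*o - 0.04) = -1.0125*o^3 + 3.81*o^2 + 1.9265*o - 0.0604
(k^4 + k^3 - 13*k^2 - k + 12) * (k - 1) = k^5 - 14*k^3 + 12*k^2 + 13*k - 12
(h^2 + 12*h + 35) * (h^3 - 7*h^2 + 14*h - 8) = h^5 + 5*h^4 - 35*h^3 - 85*h^2 + 394*h - 280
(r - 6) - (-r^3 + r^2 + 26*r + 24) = r^3 - r^2 - 25*r - 30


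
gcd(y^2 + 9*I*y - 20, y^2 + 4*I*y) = y + 4*I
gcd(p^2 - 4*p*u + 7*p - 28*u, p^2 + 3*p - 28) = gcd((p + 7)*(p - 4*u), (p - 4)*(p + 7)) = p + 7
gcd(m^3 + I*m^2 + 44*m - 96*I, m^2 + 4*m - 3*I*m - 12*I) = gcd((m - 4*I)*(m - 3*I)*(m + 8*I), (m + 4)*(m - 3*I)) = m - 3*I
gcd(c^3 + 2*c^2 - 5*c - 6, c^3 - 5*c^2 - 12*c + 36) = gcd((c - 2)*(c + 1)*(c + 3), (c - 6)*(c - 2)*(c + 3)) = c^2 + c - 6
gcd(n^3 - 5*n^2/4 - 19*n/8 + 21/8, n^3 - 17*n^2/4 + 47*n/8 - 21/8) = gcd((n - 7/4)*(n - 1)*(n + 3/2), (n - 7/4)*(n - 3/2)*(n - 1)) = n^2 - 11*n/4 + 7/4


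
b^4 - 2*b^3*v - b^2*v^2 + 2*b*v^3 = b*(b - 2*v)*(b - v)*(b + v)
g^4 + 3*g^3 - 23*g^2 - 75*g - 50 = (g - 5)*(g + 1)*(g + 2)*(g + 5)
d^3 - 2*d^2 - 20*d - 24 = (d - 6)*(d + 2)^2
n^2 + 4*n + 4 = (n + 2)^2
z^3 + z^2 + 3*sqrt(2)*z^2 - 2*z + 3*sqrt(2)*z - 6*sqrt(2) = (z - 1)*(z + 2)*(z + 3*sqrt(2))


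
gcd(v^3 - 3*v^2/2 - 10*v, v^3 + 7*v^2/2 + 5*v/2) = v^2 + 5*v/2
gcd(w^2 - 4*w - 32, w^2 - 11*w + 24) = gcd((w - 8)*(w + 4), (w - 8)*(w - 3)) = w - 8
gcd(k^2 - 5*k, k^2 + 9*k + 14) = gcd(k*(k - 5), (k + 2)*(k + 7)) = 1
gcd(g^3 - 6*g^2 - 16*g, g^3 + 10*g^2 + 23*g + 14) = g + 2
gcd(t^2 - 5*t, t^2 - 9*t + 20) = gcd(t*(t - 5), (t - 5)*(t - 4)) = t - 5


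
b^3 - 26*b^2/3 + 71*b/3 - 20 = (b - 4)*(b - 3)*(b - 5/3)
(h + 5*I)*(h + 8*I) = h^2 + 13*I*h - 40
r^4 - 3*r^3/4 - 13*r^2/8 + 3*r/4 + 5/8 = (r - 5/4)*(r - 1)*(r + 1/2)*(r + 1)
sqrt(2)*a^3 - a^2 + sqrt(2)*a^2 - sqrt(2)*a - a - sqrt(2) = (a + 1)*(a - sqrt(2))*(sqrt(2)*a + 1)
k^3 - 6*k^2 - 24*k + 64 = (k - 8)*(k - 2)*(k + 4)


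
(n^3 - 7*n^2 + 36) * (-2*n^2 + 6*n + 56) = -2*n^5 + 20*n^4 + 14*n^3 - 464*n^2 + 216*n + 2016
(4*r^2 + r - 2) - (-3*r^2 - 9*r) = 7*r^2 + 10*r - 2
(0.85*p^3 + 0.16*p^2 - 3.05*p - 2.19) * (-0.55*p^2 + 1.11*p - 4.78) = -0.4675*p^5 + 0.8555*p^4 - 2.2079*p^3 - 2.9458*p^2 + 12.1481*p + 10.4682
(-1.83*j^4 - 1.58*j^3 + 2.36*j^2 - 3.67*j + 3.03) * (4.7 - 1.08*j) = 1.9764*j^5 - 6.8946*j^4 - 9.9748*j^3 + 15.0556*j^2 - 20.5214*j + 14.241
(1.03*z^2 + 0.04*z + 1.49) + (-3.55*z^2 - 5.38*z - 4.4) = -2.52*z^2 - 5.34*z - 2.91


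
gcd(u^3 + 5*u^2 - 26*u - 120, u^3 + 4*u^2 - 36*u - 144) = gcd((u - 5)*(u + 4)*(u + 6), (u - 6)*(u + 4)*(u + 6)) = u^2 + 10*u + 24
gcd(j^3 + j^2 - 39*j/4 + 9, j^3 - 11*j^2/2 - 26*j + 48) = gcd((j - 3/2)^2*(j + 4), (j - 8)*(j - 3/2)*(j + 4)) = j^2 + 5*j/2 - 6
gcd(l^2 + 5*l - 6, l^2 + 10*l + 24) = l + 6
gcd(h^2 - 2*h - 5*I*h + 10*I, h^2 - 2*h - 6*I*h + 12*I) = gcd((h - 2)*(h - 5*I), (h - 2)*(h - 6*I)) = h - 2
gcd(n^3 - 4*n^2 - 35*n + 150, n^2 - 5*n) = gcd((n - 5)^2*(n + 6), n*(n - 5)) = n - 5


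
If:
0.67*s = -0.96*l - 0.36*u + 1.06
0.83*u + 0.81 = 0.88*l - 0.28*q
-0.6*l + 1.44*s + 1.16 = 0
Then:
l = 1.2909661510872 - 0.290517821116342*u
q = 1.16446504627406 - 3.8773417235085*u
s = -0.121049092131809*u - 0.267652992602555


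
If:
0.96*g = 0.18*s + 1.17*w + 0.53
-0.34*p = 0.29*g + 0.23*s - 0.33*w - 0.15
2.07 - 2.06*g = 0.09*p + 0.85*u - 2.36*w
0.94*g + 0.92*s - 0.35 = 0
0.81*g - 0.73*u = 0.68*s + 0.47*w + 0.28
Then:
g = 1.19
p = 0.62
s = -0.84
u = 1.30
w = 0.65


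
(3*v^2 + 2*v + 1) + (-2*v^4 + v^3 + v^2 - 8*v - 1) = -2*v^4 + v^3 + 4*v^2 - 6*v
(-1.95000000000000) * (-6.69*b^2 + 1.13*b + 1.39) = 13.0455*b^2 - 2.2035*b - 2.7105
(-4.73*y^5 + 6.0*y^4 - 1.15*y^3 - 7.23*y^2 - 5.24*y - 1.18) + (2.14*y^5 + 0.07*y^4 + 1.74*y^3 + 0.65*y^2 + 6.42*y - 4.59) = -2.59*y^5 + 6.07*y^4 + 0.59*y^3 - 6.58*y^2 + 1.18*y - 5.77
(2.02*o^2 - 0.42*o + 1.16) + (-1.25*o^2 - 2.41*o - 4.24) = 0.77*o^2 - 2.83*o - 3.08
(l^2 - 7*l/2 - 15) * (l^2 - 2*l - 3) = l^4 - 11*l^3/2 - 11*l^2 + 81*l/2 + 45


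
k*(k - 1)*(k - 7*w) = k^3 - 7*k^2*w - k^2 + 7*k*w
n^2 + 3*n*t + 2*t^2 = (n + t)*(n + 2*t)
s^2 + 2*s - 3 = (s - 1)*(s + 3)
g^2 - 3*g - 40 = (g - 8)*(g + 5)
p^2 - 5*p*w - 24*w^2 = (p - 8*w)*(p + 3*w)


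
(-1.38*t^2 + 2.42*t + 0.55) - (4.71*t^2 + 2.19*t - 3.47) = -6.09*t^2 + 0.23*t + 4.02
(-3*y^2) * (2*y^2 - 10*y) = -6*y^4 + 30*y^3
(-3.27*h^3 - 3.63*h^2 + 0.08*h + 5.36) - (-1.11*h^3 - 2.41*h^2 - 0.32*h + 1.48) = -2.16*h^3 - 1.22*h^2 + 0.4*h + 3.88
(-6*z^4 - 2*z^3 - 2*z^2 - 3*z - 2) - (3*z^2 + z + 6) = -6*z^4 - 2*z^3 - 5*z^2 - 4*z - 8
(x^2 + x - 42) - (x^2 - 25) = x - 17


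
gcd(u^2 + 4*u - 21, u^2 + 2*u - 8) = 1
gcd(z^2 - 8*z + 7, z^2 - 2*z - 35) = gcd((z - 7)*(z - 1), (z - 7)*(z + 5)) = z - 7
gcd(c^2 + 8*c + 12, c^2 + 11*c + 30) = c + 6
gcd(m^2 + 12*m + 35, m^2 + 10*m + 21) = m + 7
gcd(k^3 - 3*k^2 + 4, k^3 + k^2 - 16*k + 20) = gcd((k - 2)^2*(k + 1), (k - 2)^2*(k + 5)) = k^2 - 4*k + 4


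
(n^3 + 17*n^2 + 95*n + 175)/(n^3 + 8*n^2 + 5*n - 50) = (n + 7)/(n - 2)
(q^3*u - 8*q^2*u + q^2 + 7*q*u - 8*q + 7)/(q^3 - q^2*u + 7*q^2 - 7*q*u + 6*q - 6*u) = (q^3*u - 8*q^2*u + q^2 + 7*q*u - 8*q + 7)/(q^3 - q^2*u + 7*q^2 - 7*q*u + 6*q - 6*u)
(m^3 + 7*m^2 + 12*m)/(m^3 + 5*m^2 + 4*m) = (m + 3)/(m + 1)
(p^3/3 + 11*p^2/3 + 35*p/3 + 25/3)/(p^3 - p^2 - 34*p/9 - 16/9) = 3*(p^2 + 10*p + 25)/(9*p^2 - 18*p - 16)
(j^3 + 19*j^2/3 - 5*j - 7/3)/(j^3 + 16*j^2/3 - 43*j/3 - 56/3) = (3*j^2 - 2*j - 1)/(3*j^2 - 5*j - 8)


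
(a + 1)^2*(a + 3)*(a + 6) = a^4 + 11*a^3 + 37*a^2 + 45*a + 18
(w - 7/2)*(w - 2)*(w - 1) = w^3 - 13*w^2/2 + 25*w/2 - 7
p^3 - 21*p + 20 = (p - 4)*(p - 1)*(p + 5)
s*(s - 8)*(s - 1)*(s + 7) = s^4 - 2*s^3 - 55*s^2 + 56*s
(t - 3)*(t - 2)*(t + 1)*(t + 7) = t^4 + 3*t^3 - 27*t^2 + 13*t + 42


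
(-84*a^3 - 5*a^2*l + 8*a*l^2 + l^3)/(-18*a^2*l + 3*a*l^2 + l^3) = (28*a^2 + 11*a*l + l^2)/(l*(6*a + l))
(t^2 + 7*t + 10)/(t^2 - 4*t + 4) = (t^2 + 7*t + 10)/(t^2 - 4*t + 4)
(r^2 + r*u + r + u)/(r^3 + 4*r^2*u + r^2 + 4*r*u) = (r + u)/(r*(r + 4*u))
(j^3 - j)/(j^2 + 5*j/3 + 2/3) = 3*j*(j - 1)/(3*j + 2)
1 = 1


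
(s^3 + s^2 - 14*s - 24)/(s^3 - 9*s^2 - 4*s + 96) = (s + 2)/(s - 8)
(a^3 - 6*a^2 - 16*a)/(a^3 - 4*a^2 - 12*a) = (a - 8)/(a - 6)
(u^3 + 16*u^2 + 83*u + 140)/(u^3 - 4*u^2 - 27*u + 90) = (u^2 + 11*u + 28)/(u^2 - 9*u + 18)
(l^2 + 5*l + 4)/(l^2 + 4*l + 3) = (l + 4)/(l + 3)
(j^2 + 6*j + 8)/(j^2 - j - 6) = (j + 4)/(j - 3)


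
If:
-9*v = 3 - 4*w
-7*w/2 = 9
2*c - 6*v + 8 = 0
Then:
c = -59/7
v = -31/21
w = -18/7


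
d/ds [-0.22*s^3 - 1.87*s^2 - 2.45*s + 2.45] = -0.66*s^2 - 3.74*s - 2.45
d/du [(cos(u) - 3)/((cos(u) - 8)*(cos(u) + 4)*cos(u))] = (51*cos(u) - 13*cos(2*u) + cos(3*u) + 179)*sin(u)/(2*(cos(u) - 8)^2*(cos(u) + 4)^2*cos(u)^2)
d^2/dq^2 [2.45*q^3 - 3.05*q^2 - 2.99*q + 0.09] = 14.7*q - 6.1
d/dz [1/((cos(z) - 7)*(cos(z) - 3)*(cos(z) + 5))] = (3*cos(z)^2 - 10*cos(z) - 29)*sin(z)/((cos(z) - 7)^2*(cos(z) - 3)^2*(cos(z) + 5)^2)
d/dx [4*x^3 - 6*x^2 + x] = 12*x^2 - 12*x + 1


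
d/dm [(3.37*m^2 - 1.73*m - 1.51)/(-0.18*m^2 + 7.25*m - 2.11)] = (24.1211*m^2 - 14.765*m + 14.5978)/(0.0324*m^4 - 2.61*m^3 + 53.3221*m^2 - 30.595*m + 4.4521)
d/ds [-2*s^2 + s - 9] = 1 - 4*s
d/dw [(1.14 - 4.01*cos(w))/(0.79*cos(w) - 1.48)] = -5.0342*sin(w)/(0.79*cos(w) - 1.48)^2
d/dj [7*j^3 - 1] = 21*j^2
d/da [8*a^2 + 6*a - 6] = 16*a + 6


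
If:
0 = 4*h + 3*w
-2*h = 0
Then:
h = 0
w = 0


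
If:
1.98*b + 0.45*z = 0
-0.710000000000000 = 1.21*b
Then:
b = -0.59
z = 2.58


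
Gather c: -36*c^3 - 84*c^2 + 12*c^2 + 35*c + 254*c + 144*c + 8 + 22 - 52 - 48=-36*c^3 - 72*c^2 + 433*c - 70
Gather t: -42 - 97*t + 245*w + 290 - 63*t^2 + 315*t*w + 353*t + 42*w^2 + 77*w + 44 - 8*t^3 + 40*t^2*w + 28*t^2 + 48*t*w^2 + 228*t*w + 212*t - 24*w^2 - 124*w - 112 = -8*t^3 + t^2*(40*w - 35) + t*(48*w^2 + 543*w + 468) + 18*w^2 + 198*w + 180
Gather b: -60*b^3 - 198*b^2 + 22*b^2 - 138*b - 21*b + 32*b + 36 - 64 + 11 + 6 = -60*b^3 - 176*b^2 - 127*b - 11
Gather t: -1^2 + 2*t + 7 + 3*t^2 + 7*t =3*t^2 + 9*t + 6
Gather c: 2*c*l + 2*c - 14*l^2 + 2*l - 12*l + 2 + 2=c*(2*l + 2) - 14*l^2 - 10*l + 4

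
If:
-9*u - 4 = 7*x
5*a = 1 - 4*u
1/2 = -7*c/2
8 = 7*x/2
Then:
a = 89/45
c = -1/7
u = -20/9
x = 16/7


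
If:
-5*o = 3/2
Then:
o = -3/10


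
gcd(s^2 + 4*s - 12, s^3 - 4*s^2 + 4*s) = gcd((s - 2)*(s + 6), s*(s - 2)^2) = s - 2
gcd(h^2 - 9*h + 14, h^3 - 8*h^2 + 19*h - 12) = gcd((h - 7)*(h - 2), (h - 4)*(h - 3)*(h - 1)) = 1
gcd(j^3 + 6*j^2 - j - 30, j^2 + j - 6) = j^2 + j - 6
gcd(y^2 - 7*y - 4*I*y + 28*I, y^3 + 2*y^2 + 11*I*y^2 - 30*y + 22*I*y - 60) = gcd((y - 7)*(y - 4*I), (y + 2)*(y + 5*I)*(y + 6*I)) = 1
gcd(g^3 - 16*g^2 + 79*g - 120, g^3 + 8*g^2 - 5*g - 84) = g - 3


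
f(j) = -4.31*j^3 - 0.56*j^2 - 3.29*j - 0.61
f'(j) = -12.93*j^2 - 1.12*j - 3.29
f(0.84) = -6.32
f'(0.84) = -13.35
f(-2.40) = 63.64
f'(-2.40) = -75.08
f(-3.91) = 261.33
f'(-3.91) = -196.59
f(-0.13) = -0.18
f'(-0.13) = -3.36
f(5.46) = -736.81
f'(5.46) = -394.87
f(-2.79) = 97.81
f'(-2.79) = -100.81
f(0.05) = -0.78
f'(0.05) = -3.38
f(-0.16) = -0.08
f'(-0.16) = -3.44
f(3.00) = -131.89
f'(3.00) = -123.02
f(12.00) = -7568.41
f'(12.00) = -1878.65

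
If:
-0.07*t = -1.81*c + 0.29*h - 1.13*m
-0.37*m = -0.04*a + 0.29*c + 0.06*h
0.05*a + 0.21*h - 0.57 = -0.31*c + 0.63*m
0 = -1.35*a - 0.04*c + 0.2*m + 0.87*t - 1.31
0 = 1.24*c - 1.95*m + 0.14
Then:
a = 8.88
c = 0.51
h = 1.03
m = 0.39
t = 15.22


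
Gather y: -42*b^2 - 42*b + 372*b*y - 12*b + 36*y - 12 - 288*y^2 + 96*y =-42*b^2 - 54*b - 288*y^2 + y*(372*b + 132) - 12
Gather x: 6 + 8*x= 8*x + 6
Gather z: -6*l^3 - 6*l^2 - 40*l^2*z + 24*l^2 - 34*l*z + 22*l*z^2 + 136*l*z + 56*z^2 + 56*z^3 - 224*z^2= -6*l^3 + 18*l^2 + 56*z^3 + z^2*(22*l - 168) + z*(-40*l^2 + 102*l)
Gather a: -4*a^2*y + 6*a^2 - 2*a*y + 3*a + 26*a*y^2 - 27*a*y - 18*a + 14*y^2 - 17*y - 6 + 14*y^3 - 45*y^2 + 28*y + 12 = a^2*(6 - 4*y) + a*(26*y^2 - 29*y - 15) + 14*y^3 - 31*y^2 + 11*y + 6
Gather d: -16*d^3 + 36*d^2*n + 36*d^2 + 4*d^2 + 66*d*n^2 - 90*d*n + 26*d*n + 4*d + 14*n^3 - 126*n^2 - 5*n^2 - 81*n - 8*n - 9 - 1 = -16*d^3 + d^2*(36*n + 40) + d*(66*n^2 - 64*n + 4) + 14*n^3 - 131*n^2 - 89*n - 10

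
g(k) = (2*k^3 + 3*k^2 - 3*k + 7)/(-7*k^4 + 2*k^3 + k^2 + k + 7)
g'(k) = (6*k^2 + 6*k - 3)/(-7*k^4 + 2*k^3 + k^2 + k + 7) + (2*k^3 + 3*k^2 - 3*k + 7)*(28*k^3 - 6*k^2 - 2*k - 1)/(-7*k^4 + 2*k^3 + k^2 + k + 7)^2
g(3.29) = -0.14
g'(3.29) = 0.06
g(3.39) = -0.13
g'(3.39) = 0.06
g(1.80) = -0.46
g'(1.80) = 0.74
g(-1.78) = -0.14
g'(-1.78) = -0.42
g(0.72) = 1.01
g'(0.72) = 1.32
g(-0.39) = 1.31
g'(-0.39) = -1.25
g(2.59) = -0.20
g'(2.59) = 0.14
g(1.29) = -2.42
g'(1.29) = 19.03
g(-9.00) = 0.02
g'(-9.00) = 0.00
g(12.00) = -0.03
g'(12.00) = 0.00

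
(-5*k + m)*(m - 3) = -5*k*m + 15*k + m^2 - 3*m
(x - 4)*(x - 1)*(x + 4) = x^3 - x^2 - 16*x + 16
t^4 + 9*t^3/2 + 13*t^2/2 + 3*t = t*(t + 1)*(t + 3/2)*(t + 2)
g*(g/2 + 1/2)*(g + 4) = g^3/2 + 5*g^2/2 + 2*g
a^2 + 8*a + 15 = (a + 3)*(a + 5)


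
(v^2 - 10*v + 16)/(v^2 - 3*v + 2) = (v - 8)/(v - 1)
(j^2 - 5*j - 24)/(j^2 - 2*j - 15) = (j - 8)/(j - 5)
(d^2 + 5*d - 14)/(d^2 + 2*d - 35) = (d - 2)/(d - 5)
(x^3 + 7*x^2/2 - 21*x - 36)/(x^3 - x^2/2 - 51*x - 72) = (x - 4)/(x - 8)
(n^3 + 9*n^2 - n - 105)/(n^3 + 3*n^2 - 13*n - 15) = (n + 7)/(n + 1)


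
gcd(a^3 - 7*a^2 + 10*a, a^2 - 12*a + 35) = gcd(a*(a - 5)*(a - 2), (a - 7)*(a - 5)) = a - 5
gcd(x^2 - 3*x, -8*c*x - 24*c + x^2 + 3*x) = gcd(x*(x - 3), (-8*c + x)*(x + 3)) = 1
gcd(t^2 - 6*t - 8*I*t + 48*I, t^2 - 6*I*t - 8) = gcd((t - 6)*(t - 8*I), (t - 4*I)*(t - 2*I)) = 1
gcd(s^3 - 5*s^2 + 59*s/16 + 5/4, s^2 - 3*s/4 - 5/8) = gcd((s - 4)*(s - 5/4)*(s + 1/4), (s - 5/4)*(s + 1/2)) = s - 5/4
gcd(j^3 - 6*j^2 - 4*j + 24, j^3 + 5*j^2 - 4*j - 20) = j^2 - 4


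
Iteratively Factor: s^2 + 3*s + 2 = (s + 2)*(s + 1)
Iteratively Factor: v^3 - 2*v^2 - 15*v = (v)*(v^2 - 2*v - 15) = v*(v + 3)*(v - 5)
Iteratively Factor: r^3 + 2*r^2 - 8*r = (r - 2)*(r^2 + 4*r) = r*(r - 2)*(r + 4)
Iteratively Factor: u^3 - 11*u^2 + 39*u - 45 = (u - 3)*(u^2 - 8*u + 15) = (u - 5)*(u - 3)*(u - 3)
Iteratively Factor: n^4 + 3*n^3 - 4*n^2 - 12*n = (n - 2)*(n^3 + 5*n^2 + 6*n) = (n - 2)*(n + 2)*(n^2 + 3*n) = (n - 2)*(n + 2)*(n + 3)*(n)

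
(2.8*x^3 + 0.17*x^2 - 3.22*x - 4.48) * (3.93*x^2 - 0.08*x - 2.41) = 11.004*x^5 + 0.4441*x^4 - 19.4162*x^3 - 17.7585*x^2 + 8.1186*x + 10.7968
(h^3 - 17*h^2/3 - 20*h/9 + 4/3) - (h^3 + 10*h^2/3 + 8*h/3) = -9*h^2 - 44*h/9 + 4/3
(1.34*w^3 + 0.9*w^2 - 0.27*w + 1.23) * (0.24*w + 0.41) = 0.3216*w^4 + 0.7654*w^3 + 0.3042*w^2 + 0.1845*w + 0.5043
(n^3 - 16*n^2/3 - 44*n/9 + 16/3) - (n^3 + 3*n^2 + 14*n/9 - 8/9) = -25*n^2/3 - 58*n/9 + 56/9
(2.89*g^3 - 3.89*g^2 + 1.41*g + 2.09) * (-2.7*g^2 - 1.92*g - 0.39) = -7.803*g^5 + 4.9542*g^4 + 2.5347*g^3 - 6.8331*g^2 - 4.5627*g - 0.8151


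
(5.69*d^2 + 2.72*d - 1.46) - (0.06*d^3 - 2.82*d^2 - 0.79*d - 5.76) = -0.06*d^3 + 8.51*d^2 + 3.51*d + 4.3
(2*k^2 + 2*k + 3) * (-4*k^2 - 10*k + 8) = -8*k^4 - 28*k^3 - 16*k^2 - 14*k + 24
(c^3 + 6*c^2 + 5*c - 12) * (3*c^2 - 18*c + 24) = 3*c^5 - 69*c^3 + 18*c^2 + 336*c - 288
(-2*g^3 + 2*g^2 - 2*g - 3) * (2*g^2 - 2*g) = -4*g^5 + 8*g^4 - 8*g^3 - 2*g^2 + 6*g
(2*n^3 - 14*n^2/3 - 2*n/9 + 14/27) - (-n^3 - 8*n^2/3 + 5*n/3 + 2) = 3*n^3 - 2*n^2 - 17*n/9 - 40/27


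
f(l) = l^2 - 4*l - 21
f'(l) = 2*l - 4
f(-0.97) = -16.18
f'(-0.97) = -5.94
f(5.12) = -15.27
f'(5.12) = 6.24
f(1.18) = -24.33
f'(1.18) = -1.64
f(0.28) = -22.04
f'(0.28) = -3.44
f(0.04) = -21.16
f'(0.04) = -3.92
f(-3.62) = 6.58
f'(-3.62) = -11.24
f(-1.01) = -15.94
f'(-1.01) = -6.02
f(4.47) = -18.90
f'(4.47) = 4.94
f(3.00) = -24.00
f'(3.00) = 2.00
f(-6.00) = 39.00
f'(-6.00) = -16.00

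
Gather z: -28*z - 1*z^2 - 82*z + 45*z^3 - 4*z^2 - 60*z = 45*z^3 - 5*z^2 - 170*z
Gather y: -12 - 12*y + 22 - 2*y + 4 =14 - 14*y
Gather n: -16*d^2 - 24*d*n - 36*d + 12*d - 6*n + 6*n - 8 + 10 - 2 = -16*d^2 - 24*d*n - 24*d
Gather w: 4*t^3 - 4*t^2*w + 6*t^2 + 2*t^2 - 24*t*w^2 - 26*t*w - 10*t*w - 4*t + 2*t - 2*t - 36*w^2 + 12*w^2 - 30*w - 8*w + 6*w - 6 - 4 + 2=4*t^3 + 8*t^2 - 4*t + w^2*(-24*t - 24) + w*(-4*t^2 - 36*t - 32) - 8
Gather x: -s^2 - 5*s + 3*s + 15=-s^2 - 2*s + 15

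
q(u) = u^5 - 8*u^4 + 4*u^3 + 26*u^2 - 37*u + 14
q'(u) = 5*u^4 - 32*u^3 + 12*u^2 + 52*u - 37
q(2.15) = -30.61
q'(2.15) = -80.92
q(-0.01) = 14.37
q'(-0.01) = -37.52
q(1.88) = -13.54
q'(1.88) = -47.00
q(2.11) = -27.49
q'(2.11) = -75.35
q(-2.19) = -56.68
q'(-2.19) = 357.80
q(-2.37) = -132.69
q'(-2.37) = 490.90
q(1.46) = -1.87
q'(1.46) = -12.37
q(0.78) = 0.18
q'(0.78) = -2.47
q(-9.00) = -112000.00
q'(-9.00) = 56600.00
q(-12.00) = -417430.00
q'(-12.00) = 160043.00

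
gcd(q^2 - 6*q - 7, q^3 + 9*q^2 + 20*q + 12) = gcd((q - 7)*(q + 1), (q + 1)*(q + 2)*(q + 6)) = q + 1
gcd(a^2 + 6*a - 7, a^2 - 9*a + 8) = a - 1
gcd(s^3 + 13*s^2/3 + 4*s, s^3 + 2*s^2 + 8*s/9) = s^2 + 4*s/3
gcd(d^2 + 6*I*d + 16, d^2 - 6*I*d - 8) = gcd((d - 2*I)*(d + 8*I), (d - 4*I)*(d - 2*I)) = d - 2*I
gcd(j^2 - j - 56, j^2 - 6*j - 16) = j - 8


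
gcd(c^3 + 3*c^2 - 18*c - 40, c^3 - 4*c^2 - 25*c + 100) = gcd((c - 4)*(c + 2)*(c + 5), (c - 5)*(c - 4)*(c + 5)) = c^2 + c - 20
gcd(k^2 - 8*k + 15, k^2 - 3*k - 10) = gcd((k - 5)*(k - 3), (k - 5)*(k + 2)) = k - 5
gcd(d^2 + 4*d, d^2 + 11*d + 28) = d + 4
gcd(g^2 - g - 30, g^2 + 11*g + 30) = g + 5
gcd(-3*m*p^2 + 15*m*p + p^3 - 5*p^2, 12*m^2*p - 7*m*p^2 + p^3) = -3*m*p + p^2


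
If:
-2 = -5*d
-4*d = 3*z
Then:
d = 2/5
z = -8/15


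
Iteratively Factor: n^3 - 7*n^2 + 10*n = (n)*(n^2 - 7*n + 10) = n*(n - 5)*(n - 2)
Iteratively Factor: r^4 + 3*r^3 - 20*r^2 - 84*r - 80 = (r + 2)*(r^3 + r^2 - 22*r - 40) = (r - 5)*(r + 2)*(r^2 + 6*r + 8) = (r - 5)*(r + 2)*(r + 4)*(r + 2)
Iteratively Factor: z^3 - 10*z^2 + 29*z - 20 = (z - 5)*(z^2 - 5*z + 4) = (z - 5)*(z - 1)*(z - 4)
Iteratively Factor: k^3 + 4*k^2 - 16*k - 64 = (k + 4)*(k^2 - 16) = (k - 4)*(k + 4)*(k + 4)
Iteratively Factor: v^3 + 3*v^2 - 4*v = (v - 1)*(v^2 + 4*v) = (v - 1)*(v + 4)*(v)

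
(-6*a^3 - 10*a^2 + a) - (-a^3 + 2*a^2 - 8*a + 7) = -5*a^3 - 12*a^2 + 9*a - 7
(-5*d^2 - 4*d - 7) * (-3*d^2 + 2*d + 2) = 15*d^4 + 2*d^3 + 3*d^2 - 22*d - 14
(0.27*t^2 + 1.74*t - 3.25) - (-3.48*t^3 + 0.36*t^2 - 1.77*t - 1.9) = 3.48*t^3 - 0.09*t^2 + 3.51*t - 1.35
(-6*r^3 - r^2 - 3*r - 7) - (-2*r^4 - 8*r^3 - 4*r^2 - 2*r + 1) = 2*r^4 + 2*r^3 + 3*r^2 - r - 8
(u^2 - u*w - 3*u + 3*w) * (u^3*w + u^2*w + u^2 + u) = u^5*w - u^4*w^2 - 2*u^4*w + u^4 + 2*u^3*w^2 - 4*u^3*w - 2*u^3 + 3*u^2*w^2 + 2*u^2*w - 3*u^2 + 3*u*w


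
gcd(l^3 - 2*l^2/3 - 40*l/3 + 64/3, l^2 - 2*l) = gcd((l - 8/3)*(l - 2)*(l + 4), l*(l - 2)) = l - 2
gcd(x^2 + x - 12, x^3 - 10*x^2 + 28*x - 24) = 1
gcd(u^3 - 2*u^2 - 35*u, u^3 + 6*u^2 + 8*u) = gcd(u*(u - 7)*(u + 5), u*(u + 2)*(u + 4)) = u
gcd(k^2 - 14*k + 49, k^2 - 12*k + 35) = k - 7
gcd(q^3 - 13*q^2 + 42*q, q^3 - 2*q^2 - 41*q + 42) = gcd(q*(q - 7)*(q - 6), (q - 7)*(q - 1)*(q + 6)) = q - 7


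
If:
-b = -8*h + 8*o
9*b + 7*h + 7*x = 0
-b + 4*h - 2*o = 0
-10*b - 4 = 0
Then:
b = -2/5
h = -3/20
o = -1/10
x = 93/140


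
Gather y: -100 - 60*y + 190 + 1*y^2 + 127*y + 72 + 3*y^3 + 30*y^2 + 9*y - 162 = 3*y^3 + 31*y^2 + 76*y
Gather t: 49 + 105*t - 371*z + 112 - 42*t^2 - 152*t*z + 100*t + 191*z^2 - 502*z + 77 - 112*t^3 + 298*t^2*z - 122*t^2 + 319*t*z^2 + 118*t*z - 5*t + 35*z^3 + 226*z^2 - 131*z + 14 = -112*t^3 + t^2*(298*z - 164) + t*(319*z^2 - 34*z + 200) + 35*z^3 + 417*z^2 - 1004*z + 252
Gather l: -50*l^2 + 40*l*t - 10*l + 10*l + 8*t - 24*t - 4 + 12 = -50*l^2 + 40*l*t - 16*t + 8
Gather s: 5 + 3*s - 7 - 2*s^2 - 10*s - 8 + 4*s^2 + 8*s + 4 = 2*s^2 + s - 6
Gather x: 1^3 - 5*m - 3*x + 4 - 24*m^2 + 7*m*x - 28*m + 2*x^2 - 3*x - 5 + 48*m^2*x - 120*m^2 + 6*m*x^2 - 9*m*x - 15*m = -144*m^2 - 48*m + x^2*(6*m + 2) + x*(48*m^2 - 2*m - 6)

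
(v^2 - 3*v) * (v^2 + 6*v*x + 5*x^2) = v^4 + 6*v^3*x - 3*v^3 + 5*v^2*x^2 - 18*v^2*x - 15*v*x^2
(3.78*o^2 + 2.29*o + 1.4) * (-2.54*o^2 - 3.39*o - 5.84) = -9.6012*o^4 - 18.6308*o^3 - 33.3943*o^2 - 18.1196*o - 8.176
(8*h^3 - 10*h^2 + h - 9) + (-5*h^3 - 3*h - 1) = 3*h^3 - 10*h^2 - 2*h - 10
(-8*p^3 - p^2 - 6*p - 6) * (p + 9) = -8*p^4 - 73*p^3 - 15*p^2 - 60*p - 54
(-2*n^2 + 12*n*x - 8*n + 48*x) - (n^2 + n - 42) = -3*n^2 + 12*n*x - 9*n + 48*x + 42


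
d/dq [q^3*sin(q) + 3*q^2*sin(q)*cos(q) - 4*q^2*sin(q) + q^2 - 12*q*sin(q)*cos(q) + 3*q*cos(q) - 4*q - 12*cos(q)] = q^3*cos(q) + 3*q^2*sin(q) - 4*q^2*cos(q) + 3*q^2*cos(2*q) - 11*q*sin(q) + 3*q*sin(2*q) - 12*q*cos(2*q) + 2*q + 12*sin(q) - 6*sin(2*q) + 3*cos(q) - 4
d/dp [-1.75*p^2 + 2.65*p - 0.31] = 2.65 - 3.5*p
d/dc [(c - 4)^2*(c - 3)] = (c - 4)*(3*c - 10)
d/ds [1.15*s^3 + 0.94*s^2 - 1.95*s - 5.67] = 3.45*s^2 + 1.88*s - 1.95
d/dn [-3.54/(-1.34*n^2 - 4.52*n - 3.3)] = (-9.4872*n - 16.0008)/(1.34*n^2 + 4.52*n + 3.3)^2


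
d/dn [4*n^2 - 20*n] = 8*n - 20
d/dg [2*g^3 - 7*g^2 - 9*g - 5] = 6*g^2 - 14*g - 9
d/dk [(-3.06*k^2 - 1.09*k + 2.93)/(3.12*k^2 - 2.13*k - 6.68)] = (9.9186*k^2 + 22.5984*k + 13.5221)/(9.7344*k^4 - 13.2912*k^3 - 37.1463*k^2 + 28.4568*k + 44.6224)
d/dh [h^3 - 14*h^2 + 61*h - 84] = 3*h^2 - 28*h + 61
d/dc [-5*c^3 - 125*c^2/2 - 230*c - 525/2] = -15*c^2 - 125*c - 230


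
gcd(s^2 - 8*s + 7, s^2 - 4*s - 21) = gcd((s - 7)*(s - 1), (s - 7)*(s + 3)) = s - 7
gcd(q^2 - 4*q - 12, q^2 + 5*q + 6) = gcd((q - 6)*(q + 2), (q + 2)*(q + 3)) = q + 2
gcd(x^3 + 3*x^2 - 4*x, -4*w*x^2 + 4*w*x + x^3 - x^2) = x^2 - x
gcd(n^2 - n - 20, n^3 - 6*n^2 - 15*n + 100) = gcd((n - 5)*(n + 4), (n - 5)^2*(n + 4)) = n^2 - n - 20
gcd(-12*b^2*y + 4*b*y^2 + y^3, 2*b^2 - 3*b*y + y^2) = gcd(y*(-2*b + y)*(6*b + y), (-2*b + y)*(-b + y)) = -2*b + y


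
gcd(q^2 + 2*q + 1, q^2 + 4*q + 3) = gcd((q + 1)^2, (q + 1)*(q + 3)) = q + 1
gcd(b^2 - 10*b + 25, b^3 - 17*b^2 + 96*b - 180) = b - 5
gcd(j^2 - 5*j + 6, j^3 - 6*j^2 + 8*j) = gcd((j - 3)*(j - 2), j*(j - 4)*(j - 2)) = j - 2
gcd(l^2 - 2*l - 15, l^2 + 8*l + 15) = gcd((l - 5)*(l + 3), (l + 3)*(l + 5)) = l + 3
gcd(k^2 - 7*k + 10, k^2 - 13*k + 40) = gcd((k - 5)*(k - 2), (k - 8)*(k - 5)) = k - 5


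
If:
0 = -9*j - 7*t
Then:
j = -7*t/9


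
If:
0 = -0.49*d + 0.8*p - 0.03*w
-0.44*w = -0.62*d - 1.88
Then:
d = 0.709677419354839*w - 3.03225806451613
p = 0.472177419354839*w - 1.85725806451613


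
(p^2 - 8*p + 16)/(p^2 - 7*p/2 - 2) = 2*(p - 4)/(2*p + 1)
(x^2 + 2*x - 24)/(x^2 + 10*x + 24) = (x - 4)/(x + 4)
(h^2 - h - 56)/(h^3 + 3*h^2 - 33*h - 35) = (h - 8)/(h^2 - 4*h - 5)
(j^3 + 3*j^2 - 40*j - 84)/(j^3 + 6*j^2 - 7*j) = (j^2 - 4*j - 12)/(j*(j - 1))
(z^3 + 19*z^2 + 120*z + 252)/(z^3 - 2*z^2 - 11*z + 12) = (z^3 + 19*z^2 + 120*z + 252)/(z^3 - 2*z^2 - 11*z + 12)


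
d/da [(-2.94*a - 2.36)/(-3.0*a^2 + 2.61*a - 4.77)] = (-8.82*a^2 - 14.16*a + 20.1834)/(9.0*a^4 - 15.66*a^3 + 35.4321*a^2 - 24.8994*a + 22.7529)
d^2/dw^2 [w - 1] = 0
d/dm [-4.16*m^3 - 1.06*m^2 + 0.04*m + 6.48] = -12.48*m^2 - 2.12*m + 0.04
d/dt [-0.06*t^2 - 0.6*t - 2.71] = -0.12*t - 0.6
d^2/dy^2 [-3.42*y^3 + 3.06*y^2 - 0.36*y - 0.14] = 6.12 - 20.52*y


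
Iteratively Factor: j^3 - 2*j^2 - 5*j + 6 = (j + 2)*(j^2 - 4*j + 3) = (j - 1)*(j + 2)*(j - 3)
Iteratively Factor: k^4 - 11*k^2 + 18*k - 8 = (k - 1)*(k^3 + k^2 - 10*k + 8) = (k - 2)*(k - 1)*(k^2 + 3*k - 4) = (k - 2)*(k - 1)^2*(k + 4)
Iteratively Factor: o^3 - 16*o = (o)*(o^2 - 16) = o*(o - 4)*(o + 4)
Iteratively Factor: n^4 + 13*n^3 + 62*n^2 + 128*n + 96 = (n + 3)*(n^3 + 10*n^2 + 32*n + 32) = (n + 3)*(n + 4)*(n^2 + 6*n + 8) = (n + 3)*(n + 4)^2*(n + 2)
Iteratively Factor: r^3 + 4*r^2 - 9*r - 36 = (r + 4)*(r^2 - 9) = (r + 3)*(r + 4)*(r - 3)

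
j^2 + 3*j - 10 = (j - 2)*(j + 5)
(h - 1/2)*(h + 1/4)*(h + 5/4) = h^3 + h^2 - 7*h/16 - 5/32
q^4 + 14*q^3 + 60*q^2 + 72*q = q*(q + 2)*(q + 6)^2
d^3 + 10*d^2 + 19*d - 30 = (d - 1)*(d + 5)*(d + 6)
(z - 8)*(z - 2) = z^2 - 10*z + 16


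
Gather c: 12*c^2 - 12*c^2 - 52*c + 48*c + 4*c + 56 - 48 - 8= 0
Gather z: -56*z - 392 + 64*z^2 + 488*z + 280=64*z^2 + 432*z - 112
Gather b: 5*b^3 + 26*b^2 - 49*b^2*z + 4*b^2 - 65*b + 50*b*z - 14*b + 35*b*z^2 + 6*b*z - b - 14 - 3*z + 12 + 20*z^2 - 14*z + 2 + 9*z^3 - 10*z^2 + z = 5*b^3 + b^2*(30 - 49*z) + b*(35*z^2 + 56*z - 80) + 9*z^3 + 10*z^2 - 16*z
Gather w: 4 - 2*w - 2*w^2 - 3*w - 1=-2*w^2 - 5*w + 3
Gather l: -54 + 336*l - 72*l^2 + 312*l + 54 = -72*l^2 + 648*l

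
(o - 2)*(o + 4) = o^2 + 2*o - 8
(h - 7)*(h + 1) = h^2 - 6*h - 7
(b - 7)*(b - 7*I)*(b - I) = b^3 - 7*b^2 - 8*I*b^2 - 7*b + 56*I*b + 49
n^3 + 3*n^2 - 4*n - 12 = (n - 2)*(n + 2)*(n + 3)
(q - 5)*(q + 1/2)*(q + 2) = q^3 - 5*q^2/2 - 23*q/2 - 5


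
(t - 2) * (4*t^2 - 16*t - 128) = 4*t^3 - 24*t^2 - 96*t + 256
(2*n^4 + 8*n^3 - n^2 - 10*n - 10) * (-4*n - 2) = -8*n^5 - 36*n^4 - 12*n^3 + 42*n^2 + 60*n + 20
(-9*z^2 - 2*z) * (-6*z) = 54*z^3 + 12*z^2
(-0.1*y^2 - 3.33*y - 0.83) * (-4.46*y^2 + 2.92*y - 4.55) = 0.446*y^4 + 14.5598*y^3 - 5.5668*y^2 + 12.7279*y + 3.7765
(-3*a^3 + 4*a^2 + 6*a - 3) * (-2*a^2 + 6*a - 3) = 6*a^5 - 26*a^4 + 21*a^3 + 30*a^2 - 36*a + 9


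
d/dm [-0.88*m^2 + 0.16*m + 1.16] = 0.16 - 1.76*m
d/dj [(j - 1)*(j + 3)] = 2*j + 2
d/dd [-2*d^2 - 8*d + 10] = -4*d - 8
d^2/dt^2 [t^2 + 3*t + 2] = 2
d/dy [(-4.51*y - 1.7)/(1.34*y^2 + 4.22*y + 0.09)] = (6.0434*y^2 + 4.556*y + 6.7681)/(1.7956*y^4 + 11.3096*y^3 + 18.0496*y^2 + 0.7596*y + 0.0081)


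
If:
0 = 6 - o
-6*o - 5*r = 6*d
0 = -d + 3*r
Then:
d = -108/23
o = 6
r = -36/23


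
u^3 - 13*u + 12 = (u - 3)*(u - 1)*(u + 4)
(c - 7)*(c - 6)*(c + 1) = c^3 - 12*c^2 + 29*c + 42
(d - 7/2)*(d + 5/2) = d^2 - d - 35/4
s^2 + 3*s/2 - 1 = (s - 1/2)*(s + 2)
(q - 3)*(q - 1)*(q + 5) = q^3 + q^2 - 17*q + 15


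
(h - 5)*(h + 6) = h^2 + h - 30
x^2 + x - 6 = (x - 2)*(x + 3)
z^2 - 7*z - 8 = (z - 8)*(z + 1)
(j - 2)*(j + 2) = j^2 - 4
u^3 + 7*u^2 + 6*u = u*(u + 1)*(u + 6)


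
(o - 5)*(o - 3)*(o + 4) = o^3 - 4*o^2 - 17*o + 60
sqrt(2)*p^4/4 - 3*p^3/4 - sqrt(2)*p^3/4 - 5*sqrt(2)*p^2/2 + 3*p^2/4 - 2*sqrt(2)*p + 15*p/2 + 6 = (p/2 + 1)*(p - 4)*(p - 3*sqrt(2)/2)*(sqrt(2)*p/2 + sqrt(2)/2)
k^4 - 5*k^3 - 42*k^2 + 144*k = k*(k - 8)*(k - 3)*(k + 6)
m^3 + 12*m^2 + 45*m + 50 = (m + 2)*(m + 5)^2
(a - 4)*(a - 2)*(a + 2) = a^3 - 4*a^2 - 4*a + 16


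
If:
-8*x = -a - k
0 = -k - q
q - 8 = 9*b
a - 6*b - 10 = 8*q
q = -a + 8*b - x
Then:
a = -4442/701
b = -722/701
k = 890/701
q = -890/701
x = -444/701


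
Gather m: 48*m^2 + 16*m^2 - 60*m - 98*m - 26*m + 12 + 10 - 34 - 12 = 64*m^2 - 184*m - 24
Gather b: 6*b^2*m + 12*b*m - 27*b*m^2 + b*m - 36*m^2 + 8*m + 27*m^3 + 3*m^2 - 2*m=6*b^2*m + b*(-27*m^2 + 13*m) + 27*m^3 - 33*m^2 + 6*m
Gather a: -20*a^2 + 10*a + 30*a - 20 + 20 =-20*a^2 + 40*a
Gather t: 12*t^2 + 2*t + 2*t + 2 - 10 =12*t^2 + 4*t - 8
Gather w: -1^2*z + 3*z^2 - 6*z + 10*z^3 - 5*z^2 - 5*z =10*z^3 - 2*z^2 - 12*z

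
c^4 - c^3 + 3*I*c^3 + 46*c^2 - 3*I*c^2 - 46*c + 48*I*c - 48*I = (c - 1)*(c - 6*I)*(c + I)*(c + 8*I)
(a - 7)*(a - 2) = a^2 - 9*a + 14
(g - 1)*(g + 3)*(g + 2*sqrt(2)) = g^3 + 2*g^2 + 2*sqrt(2)*g^2 - 3*g + 4*sqrt(2)*g - 6*sqrt(2)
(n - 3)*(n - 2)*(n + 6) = n^3 + n^2 - 24*n + 36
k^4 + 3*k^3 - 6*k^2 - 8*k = k*(k - 2)*(k + 1)*(k + 4)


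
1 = 1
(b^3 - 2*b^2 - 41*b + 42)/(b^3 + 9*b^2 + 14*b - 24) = (b - 7)/(b + 4)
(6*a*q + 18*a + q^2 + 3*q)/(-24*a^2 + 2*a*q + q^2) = (q + 3)/(-4*a + q)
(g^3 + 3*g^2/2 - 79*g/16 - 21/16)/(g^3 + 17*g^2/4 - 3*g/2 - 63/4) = (g + 1/4)/(g + 3)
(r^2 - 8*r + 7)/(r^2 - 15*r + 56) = (r - 1)/(r - 8)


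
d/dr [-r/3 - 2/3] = -1/3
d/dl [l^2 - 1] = 2*l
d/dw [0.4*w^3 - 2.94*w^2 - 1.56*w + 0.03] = 1.2*w^2 - 5.88*w - 1.56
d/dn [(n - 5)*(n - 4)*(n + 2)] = 3*n^2 - 14*n + 2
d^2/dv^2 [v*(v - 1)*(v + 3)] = 6*v + 4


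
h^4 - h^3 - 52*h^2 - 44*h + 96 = (h - 8)*(h - 1)*(h + 2)*(h + 6)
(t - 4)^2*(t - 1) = t^3 - 9*t^2 + 24*t - 16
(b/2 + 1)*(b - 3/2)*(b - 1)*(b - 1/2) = b^4/2 - b^3/2 - 13*b^2/8 + 19*b/8 - 3/4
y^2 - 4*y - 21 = (y - 7)*(y + 3)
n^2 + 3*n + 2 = (n + 1)*(n + 2)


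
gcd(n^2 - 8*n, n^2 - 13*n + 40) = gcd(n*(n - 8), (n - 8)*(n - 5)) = n - 8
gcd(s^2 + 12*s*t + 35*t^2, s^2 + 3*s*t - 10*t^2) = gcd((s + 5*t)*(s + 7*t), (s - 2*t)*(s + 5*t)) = s + 5*t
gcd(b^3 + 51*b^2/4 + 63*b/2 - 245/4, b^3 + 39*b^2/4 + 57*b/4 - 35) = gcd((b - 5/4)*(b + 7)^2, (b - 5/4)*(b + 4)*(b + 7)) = b^2 + 23*b/4 - 35/4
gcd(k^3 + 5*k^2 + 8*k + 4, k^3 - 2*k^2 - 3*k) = k + 1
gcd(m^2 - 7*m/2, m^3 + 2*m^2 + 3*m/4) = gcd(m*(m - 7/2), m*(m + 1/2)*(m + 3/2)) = m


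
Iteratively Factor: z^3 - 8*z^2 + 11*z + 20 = (z - 4)*(z^2 - 4*z - 5) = (z - 4)*(z + 1)*(z - 5)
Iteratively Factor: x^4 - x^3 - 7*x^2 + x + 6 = (x + 1)*(x^3 - 2*x^2 - 5*x + 6) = (x + 1)*(x + 2)*(x^2 - 4*x + 3) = (x - 3)*(x + 1)*(x + 2)*(x - 1)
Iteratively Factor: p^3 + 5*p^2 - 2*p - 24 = (p + 3)*(p^2 + 2*p - 8) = (p + 3)*(p + 4)*(p - 2)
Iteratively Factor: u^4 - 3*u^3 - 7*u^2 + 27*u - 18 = (u - 3)*(u^3 - 7*u + 6) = (u - 3)*(u + 3)*(u^2 - 3*u + 2) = (u - 3)*(u - 2)*(u + 3)*(u - 1)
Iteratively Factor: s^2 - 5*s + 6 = (s - 3)*(s - 2)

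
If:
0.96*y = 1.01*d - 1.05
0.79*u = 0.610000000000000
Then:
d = 0.95049504950495*y + 1.03960396039604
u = 0.77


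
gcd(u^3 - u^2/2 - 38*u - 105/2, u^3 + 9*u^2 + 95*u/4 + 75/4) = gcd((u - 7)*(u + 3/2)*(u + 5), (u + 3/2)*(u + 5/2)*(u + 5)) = u^2 + 13*u/2 + 15/2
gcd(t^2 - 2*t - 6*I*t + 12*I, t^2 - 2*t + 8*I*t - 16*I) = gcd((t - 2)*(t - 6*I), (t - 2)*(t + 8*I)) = t - 2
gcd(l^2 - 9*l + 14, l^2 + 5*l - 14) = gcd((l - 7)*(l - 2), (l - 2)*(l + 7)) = l - 2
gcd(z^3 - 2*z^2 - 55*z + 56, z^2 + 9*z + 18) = 1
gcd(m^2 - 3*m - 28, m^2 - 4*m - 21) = m - 7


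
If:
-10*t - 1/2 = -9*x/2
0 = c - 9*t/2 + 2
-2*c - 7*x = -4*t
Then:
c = -479/370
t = 29/185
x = 17/37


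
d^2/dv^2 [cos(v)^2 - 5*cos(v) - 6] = 5*cos(v) - 2*cos(2*v)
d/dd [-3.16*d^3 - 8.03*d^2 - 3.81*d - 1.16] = -9.48*d^2 - 16.06*d - 3.81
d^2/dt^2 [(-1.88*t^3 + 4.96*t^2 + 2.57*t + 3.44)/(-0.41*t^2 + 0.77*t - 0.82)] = (-8.88178419700125e-16*t^5 + 3.5527136788005e-15*t^4 - 3.030586*t^3 - 0.586463999999998*t^2 + 19.284924*t - 11.6817)/(0.068921*t^6 - 0.388311*t^5 + 1.142793*t^4 - 2.009777*t^3 + 2.285586*t^2 - 1.553244*t + 0.551368)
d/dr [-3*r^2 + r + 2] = 1 - 6*r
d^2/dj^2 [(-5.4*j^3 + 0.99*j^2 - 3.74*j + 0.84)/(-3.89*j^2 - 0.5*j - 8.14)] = (7.105427357601e-15*j^4 - 222.238472000001*j^3 + 243.68994*j^2 + 1426.454616*j - 108.86108)/(58.863869*j^6 + 22.69815*j^5 + 372.443382*j^4 + 95.1188*j^3 + 779.354532*j^2 + 99.3894*j + 539.353144)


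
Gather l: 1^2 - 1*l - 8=-l - 7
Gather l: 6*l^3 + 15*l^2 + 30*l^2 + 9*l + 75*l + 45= 6*l^3 + 45*l^2 + 84*l + 45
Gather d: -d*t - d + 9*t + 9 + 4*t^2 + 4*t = d*(-t - 1) + 4*t^2 + 13*t + 9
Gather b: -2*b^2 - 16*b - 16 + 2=-2*b^2 - 16*b - 14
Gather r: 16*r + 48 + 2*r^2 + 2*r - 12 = 2*r^2 + 18*r + 36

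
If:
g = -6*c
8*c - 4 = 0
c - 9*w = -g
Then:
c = 1/2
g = -3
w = -5/18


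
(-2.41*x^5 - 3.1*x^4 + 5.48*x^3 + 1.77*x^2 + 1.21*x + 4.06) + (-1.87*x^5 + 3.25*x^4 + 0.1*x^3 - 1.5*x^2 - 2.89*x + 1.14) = -4.28*x^5 + 0.15*x^4 + 5.58*x^3 + 0.27*x^2 - 1.68*x + 5.2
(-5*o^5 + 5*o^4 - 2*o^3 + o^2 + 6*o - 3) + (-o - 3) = -5*o^5 + 5*o^4 - 2*o^3 + o^2 + 5*o - 6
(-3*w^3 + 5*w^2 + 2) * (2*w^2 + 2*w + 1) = -6*w^5 + 4*w^4 + 7*w^3 + 9*w^2 + 4*w + 2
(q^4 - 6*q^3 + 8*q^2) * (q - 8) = q^5 - 14*q^4 + 56*q^3 - 64*q^2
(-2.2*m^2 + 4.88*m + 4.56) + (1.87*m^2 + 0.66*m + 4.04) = -0.33*m^2 + 5.54*m + 8.6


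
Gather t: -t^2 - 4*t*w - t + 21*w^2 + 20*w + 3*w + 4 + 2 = -t^2 + t*(-4*w - 1) + 21*w^2 + 23*w + 6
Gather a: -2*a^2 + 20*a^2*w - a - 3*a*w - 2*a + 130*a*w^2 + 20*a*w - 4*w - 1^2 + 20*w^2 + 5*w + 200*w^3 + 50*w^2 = a^2*(20*w - 2) + a*(130*w^2 + 17*w - 3) + 200*w^3 + 70*w^2 + w - 1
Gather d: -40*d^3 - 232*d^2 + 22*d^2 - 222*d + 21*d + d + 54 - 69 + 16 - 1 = -40*d^3 - 210*d^2 - 200*d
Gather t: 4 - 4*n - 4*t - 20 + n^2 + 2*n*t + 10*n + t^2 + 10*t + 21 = n^2 + 6*n + t^2 + t*(2*n + 6) + 5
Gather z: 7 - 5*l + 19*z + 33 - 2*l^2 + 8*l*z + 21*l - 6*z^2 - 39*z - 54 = -2*l^2 + 16*l - 6*z^2 + z*(8*l - 20) - 14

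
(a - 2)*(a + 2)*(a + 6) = a^3 + 6*a^2 - 4*a - 24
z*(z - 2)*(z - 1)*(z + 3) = z^4 - 7*z^2 + 6*z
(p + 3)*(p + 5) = p^2 + 8*p + 15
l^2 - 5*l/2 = l*(l - 5/2)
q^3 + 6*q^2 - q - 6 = (q - 1)*(q + 1)*(q + 6)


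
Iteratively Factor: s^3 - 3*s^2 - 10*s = (s - 5)*(s^2 + 2*s) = s*(s - 5)*(s + 2)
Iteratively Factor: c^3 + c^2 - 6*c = (c + 3)*(c^2 - 2*c) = c*(c + 3)*(c - 2)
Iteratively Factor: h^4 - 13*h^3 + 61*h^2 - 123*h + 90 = (h - 2)*(h^3 - 11*h^2 + 39*h - 45) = (h - 3)*(h - 2)*(h^2 - 8*h + 15) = (h - 5)*(h - 3)*(h - 2)*(h - 3)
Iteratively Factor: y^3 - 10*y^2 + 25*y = (y - 5)*(y^2 - 5*y) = y*(y - 5)*(y - 5)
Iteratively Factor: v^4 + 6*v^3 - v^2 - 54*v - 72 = (v + 2)*(v^3 + 4*v^2 - 9*v - 36) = (v + 2)*(v + 4)*(v^2 - 9) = (v - 3)*(v + 2)*(v + 4)*(v + 3)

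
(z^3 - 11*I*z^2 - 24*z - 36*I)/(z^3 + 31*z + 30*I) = (z - 6*I)/(z + 5*I)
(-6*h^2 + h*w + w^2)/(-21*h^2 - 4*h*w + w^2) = (-2*h + w)/(-7*h + w)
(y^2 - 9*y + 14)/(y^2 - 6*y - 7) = (y - 2)/(y + 1)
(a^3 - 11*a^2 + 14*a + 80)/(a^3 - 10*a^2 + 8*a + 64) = (a - 5)/(a - 4)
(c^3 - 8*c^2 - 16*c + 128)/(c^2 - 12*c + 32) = c + 4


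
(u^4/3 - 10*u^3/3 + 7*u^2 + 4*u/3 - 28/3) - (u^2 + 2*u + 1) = u^4/3 - 10*u^3/3 + 6*u^2 - 2*u/3 - 31/3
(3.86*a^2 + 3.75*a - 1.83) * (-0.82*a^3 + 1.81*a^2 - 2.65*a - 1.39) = -3.1652*a^5 + 3.9116*a^4 - 1.9409*a^3 - 18.6152*a^2 - 0.363*a + 2.5437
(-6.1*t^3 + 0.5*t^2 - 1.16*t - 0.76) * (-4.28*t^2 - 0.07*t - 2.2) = 26.108*t^5 - 1.713*t^4 + 18.3498*t^3 + 2.234*t^2 + 2.6052*t + 1.672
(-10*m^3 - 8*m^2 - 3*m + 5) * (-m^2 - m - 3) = 10*m^5 + 18*m^4 + 41*m^3 + 22*m^2 + 4*m - 15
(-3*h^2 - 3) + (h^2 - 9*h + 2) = -2*h^2 - 9*h - 1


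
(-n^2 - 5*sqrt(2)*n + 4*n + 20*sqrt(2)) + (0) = -n^2 - 5*sqrt(2)*n + 4*n + 20*sqrt(2)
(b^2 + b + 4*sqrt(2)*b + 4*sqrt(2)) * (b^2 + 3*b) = b^4 + 4*b^3 + 4*sqrt(2)*b^3 + 3*b^2 + 16*sqrt(2)*b^2 + 12*sqrt(2)*b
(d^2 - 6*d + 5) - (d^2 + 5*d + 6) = -11*d - 1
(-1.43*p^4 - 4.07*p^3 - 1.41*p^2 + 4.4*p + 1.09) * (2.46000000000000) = -3.5178*p^4 - 10.0122*p^3 - 3.4686*p^2 + 10.824*p + 2.6814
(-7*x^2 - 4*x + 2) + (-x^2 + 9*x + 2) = -8*x^2 + 5*x + 4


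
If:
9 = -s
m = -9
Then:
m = -9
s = -9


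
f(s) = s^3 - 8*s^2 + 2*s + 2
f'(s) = 3*s^2 - 16*s + 2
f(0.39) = 1.62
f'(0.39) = -3.78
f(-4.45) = -253.44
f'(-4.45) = 132.61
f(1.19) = -5.26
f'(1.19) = -12.79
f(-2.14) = -48.72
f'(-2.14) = 49.98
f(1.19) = -5.26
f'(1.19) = -12.79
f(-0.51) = -1.23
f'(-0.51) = 10.94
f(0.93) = -2.25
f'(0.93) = -10.29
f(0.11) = 2.12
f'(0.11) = 0.28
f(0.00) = 2.00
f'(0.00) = 2.00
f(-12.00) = -2902.00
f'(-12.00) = 626.00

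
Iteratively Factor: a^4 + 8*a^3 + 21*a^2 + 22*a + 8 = (a + 1)*(a^3 + 7*a^2 + 14*a + 8) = (a + 1)*(a + 4)*(a^2 + 3*a + 2) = (a + 1)^2*(a + 4)*(a + 2)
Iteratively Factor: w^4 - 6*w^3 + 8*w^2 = (w)*(w^3 - 6*w^2 + 8*w) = w^2*(w^2 - 6*w + 8) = w^2*(w - 2)*(w - 4)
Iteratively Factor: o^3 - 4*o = (o - 2)*(o^2 + 2*o) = o*(o - 2)*(o + 2)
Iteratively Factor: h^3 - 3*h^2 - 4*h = (h)*(h^2 - 3*h - 4) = h*(h + 1)*(h - 4)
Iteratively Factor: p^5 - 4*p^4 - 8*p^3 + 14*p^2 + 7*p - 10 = (p - 1)*(p^4 - 3*p^3 - 11*p^2 + 3*p + 10) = (p - 5)*(p - 1)*(p^3 + 2*p^2 - p - 2) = (p - 5)*(p - 1)*(p + 1)*(p^2 + p - 2) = (p - 5)*(p - 1)*(p + 1)*(p + 2)*(p - 1)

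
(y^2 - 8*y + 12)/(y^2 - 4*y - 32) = (-y^2 + 8*y - 12)/(-y^2 + 4*y + 32)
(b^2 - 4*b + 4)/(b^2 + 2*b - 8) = (b - 2)/(b + 4)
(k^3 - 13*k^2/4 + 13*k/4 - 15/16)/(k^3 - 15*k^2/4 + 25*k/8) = (4*k^2 - 8*k + 3)/(2*k*(2*k - 5))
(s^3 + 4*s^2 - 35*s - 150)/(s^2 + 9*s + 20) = (s^2 - s - 30)/(s + 4)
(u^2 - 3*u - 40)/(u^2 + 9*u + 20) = (u - 8)/(u + 4)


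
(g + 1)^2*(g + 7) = g^3 + 9*g^2 + 15*g + 7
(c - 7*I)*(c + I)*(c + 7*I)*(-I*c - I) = -I*c^4 + c^3 - I*c^3 + c^2 - 49*I*c^2 + 49*c - 49*I*c + 49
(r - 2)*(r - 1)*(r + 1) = r^3 - 2*r^2 - r + 2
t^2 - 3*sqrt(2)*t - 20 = (t - 5*sqrt(2))*(t + 2*sqrt(2))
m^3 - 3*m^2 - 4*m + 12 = (m - 3)*(m - 2)*(m + 2)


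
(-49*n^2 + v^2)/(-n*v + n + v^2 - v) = (49*n^2 - v^2)/(n*v - n - v^2 + v)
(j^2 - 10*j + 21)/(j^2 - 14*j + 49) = (j - 3)/(j - 7)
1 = 1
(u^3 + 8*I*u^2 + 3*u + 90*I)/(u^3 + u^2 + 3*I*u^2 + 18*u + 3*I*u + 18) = (u + 5*I)/(u + 1)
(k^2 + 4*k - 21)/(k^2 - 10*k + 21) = (k + 7)/(k - 7)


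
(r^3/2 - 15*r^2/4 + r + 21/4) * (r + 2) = r^4/2 - 11*r^3/4 - 13*r^2/2 + 29*r/4 + 21/2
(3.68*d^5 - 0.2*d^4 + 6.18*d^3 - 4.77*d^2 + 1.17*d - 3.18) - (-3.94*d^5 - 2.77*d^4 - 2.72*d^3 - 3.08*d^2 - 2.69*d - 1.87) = 7.62*d^5 + 2.57*d^4 + 8.9*d^3 - 1.69*d^2 + 3.86*d - 1.31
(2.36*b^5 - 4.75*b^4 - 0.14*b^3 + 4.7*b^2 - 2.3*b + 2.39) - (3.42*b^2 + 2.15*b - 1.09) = 2.36*b^5 - 4.75*b^4 - 0.14*b^3 + 1.28*b^2 - 4.45*b + 3.48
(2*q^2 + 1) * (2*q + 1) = 4*q^3 + 2*q^2 + 2*q + 1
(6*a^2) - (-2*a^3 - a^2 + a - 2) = 2*a^3 + 7*a^2 - a + 2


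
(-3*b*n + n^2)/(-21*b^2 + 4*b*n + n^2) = n/(7*b + n)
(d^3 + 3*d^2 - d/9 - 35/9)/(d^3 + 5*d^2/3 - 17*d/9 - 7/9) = (3*d + 5)/(3*d + 1)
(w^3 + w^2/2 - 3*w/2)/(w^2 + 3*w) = (2*w^2 + w - 3)/(2*(w + 3))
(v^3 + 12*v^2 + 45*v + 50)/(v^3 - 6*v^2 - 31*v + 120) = (v^2 + 7*v + 10)/(v^2 - 11*v + 24)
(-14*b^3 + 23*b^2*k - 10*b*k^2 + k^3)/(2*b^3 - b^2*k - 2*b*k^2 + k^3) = (-7*b + k)/(b + k)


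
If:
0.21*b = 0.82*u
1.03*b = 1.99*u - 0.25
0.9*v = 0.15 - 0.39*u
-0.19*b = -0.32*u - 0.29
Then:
No Solution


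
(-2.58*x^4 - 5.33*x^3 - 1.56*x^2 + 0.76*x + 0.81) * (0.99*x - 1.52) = -2.5542*x^5 - 1.3551*x^4 + 6.5572*x^3 + 3.1236*x^2 - 0.3533*x - 1.2312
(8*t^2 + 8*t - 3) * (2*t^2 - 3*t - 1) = 16*t^4 - 8*t^3 - 38*t^2 + t + 3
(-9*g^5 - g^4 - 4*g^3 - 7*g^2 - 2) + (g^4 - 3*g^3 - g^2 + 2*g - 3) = -9*g^5 - 7*g^3 - 8*g^2 + 2*g - 5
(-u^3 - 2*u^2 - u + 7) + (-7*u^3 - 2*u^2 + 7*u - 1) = -8*u^3 - 4*u^2 + 6*u + 6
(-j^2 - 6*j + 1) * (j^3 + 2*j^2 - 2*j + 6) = -j^5 - 8*j^4 - 9*j^3 + 8*j^2 - 38*j + 6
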